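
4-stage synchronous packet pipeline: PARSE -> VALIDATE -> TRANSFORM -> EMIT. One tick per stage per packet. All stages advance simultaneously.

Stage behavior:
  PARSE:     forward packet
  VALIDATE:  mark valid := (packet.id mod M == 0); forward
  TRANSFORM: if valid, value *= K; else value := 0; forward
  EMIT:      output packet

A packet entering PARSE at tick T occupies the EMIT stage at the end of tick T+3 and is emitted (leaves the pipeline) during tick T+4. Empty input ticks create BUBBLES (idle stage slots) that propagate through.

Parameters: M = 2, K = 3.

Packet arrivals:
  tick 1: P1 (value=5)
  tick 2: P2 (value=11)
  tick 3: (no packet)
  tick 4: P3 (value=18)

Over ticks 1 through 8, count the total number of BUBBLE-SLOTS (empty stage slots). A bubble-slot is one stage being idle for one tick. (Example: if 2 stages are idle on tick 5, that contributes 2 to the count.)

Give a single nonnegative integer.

Tick 1: [PARSE:P1(v=5,ok=F), VALIDATE:-, TRANSFORM:-, EMIT:-] out:-; bubbles=3
Tick 2: [PARSE:P2(v=11,ok=F), VALIDATE:P1(v=5,ok=F), TRANSFORM:-, EMIT:-] out:-; bubbles=2
Tick 3: [PARSE:-, VALIDATE:P2(v=11,ok=T), TRANSFORM:P1(v=0,ok=F), EMIT:-] out:-; bubbles=2
Tick 4: [PARSE:P3(v=18,ok=F), VALIDATE:-, TRANSFORM:P2(v=33,ok=T), EMIT:P1(v=0,ok=F)] out:-; bubbles=1
Tick 5: [PARSE:-, VALIDATE:P3(v=18,ok=F), TRANSFORM:-, EMIT:P2(v=33,ok=T)] out:P1(v=0); bubbles=2
Tick 6: [PARSE:-, VALIDATE:-, TRANSFORM:P3(v=0,ok=F), EMIT:-] out:P2(v=33); bubbles=3
Tick 7: [PARSE:-, VALIDATE:-, TRANSFORM:-, EMIT:P3(v=0,ok=F)] out:-; bubbles=3
Tick 8: [PARSE:-, VALIDATE:-, TRANSFORM:-, EMIT:-] out:P3(v=0); bubbles=4
Total bubble-slots: 20

Answer: 20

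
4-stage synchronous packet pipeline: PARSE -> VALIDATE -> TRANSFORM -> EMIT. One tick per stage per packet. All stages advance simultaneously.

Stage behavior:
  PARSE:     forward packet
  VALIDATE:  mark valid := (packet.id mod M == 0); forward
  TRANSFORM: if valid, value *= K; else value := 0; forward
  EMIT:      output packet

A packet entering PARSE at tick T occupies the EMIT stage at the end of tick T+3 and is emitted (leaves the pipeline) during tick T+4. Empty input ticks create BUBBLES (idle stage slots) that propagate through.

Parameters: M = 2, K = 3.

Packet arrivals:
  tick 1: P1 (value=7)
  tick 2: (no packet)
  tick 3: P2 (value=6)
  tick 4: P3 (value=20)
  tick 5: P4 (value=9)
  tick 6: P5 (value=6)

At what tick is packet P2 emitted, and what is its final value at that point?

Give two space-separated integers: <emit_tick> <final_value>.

Answer: 7 18

Derivation:
Tick 1: [PARSE:P1(v=7,ok=F), VALIDATE:-, TRANSFORM:-, EMIT:-] out:-; in:P1
Tick 2: [PARSE:-, VALIDATE:P1(v=7,ok=F), TRANSFORM:-, EMIT:-] out:-; in:-
Tick 3: [PARSE:P2(v=6,ok=F), VALIDATE:-, TRANSFORM:P1(v=0,ok=F), EMIT:-] out:-; in:P2
Tick 4: [PARSE:P3(v=20,ok=F), VALIDATE:P2(v=6,ok=T), TRANSFORM:-, EMIT:P1(v=0,ok=F)] out:-; in:P3
Tick 5: [PARSE:P4(v=9,ok=F), VALIDATE:P3(v=20,ok=F), TRANSFORM:P2(v=18,ok=T), EMIT:-] out:P1(v=0); in:P4
Tick 6: [PARSE:P5(v=6,ok=F), VALIDATE:P4(v=9,ok=T), TRANSFORM:P3(v=0,ok=F), EMIT:P2(v=18,ok=T)] out:-; in:P5
Tick 7: [PARSE:-, VALIDATE:P5(v=6,ok=F), TRANSFORM:P4(v=27,ok=T), EMIT:P3(v=0,ok=F)] out:P2(v=18); in:-
Tick 8: [PARSE:-, VALIDATE:-, TRANSFORM:P5(v=0,ok=F), EMIT:P4(v=27,ok=T)] out:P3(v=0); in:-
Tick 9: [PARSE:-, VALIDATE:-, TRANSFORM:-, EMIT:P5(v=0,ok=F)] out:P4(v=27); in:-
Tick 10: [PARSE:-, VALIDATE:-, TRANSFORM:-, EMIT:-] out:P5(v=0); in:-
P2: arrives tick 3, valid=True (id=2, id%2=0), emit tick 7, final value 18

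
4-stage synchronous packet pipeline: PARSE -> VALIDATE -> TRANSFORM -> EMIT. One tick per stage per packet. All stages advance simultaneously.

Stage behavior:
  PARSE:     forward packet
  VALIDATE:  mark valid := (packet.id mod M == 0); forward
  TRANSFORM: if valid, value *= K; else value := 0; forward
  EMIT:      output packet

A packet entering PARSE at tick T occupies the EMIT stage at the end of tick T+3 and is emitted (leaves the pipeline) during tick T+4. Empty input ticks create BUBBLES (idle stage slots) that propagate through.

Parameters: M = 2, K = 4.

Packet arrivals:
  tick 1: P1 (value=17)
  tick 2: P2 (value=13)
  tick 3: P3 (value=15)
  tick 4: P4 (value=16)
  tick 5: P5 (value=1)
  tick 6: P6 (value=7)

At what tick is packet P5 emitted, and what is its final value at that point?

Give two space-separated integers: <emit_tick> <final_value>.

Answer: 9 0

Derivation:
Tick 1: [PARSE:P1(v=17,ok=F), VALIDATE:-, TRANSFORM:-, EMIT:-] out:-; in:P1
Tick 2: [PARSE:P2(v=13,ok=F), VALIDATE:P1(v=17,ok=F), TRANSFORM:-, EMIT:-] out:-; in:P2
Tick 3: [PARSE:P3(v=15,ok=F), VALIDATE:P2(v=13,ok=T), TRANSFORM:P1(v=0,ok=F), EMIT:-] out:-; in:P3
Tick 4: [PARSE:P4(v=16,ok=F), VALIDATE:P3(v=15,ok=F), TRANSFORM:P2(v=52,ok=T), EMIT:P1(v=0,ok=F)] out:-; in:P4
Tick 5: [PARSE:P5(v=1,ok=F), VALIDATE:P4(v=16,ok=T), TRANSFORM:P3(v=0,ok=F), EMIT:P2(v=52,ok=T)] out:P1(v=0); in:P5
Tick 6: [PARSE:P6(v=7,ok=F), VALIDATE:P5(v=1,ok=F), TRANSFORM:P4(v=64,ok=T), EMIT:P3(v=0,ok=F)] out:P2(v=52); in:P6
Tick 7: [PARSE:-, VALIDATE:P6(v=7,ok=T), TRANSFORM:P5(v=0,ok=F), EMIT:P4(v=64,ok=T)] out:P3(v=0); in:-
Tick 8: [PARSE:-, VALIDATE:-, TRANSFORM:P6(v=28,ok=T), EMIT:P5(v=0,ok=F)] out:P4(v=64); in:-
Tick 9: [PARSE:-, VALIDATE:-, TRANSFORM:-, EMIT:P6(v=28,ok=T)] out:P5(v=0); in:-
Tick 10: [PARSE:-, VALIDATE:-, TRANSFORM:-, EMIT:-] out:P6(v=28); in:-
P5: arrives tick 5, valid=False (id=5, id%2=1), emit tick 9, final value 0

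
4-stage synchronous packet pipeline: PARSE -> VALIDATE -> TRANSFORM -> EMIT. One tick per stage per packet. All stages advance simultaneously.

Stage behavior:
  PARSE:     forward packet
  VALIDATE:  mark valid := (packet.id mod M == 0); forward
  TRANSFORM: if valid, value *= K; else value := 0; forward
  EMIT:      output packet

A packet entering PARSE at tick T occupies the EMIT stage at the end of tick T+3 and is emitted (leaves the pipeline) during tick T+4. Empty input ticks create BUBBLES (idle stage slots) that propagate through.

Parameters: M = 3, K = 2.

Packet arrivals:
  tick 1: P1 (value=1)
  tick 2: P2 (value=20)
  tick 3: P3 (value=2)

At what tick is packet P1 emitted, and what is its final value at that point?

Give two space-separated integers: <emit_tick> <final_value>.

Tick 1: [PARSE:P1(v=1,ok=F), VALIDATE:-, TRANSFORM:-, EMIT:-] out:-; in:P1
Tick 2: [PARSE:P2(v=20,ok=F), VALIDATE:P1(v=1,ok=F), TRANSFORM:-, EMIT:-] out:-; in:P2
Tick 3: [PARSE:P3(v=2,ok=F), VALIDATE:P2(v=20,ok=F), TRANSFORM:P1(v=0,ok=F), EMIT:-] out:-; in:P3
Tick 4: [PARSE:-, VALIDATE:P3(v=2,ok=T), TRANSFORM:P2(v=0,ok=F), EMIT:P1(v=0,ok=F)] out:-; in:-
Tick 5: [PARSE:-, VALIDATE:-, TRANSFORM:P3(v=4,ok=T), EMIT:P2(v=0,ok=F)] out:P1(v=0); in:-
Tick 6: [PARSE:-, VALIDATE:-, TRANSFORM:-, EMIT:P3(v=4,ok=T)] out:P2(v=0); in:-
Tick 7: [PARSE:-, VALIDATE:-, TRANSFORM:-, EMIT:-] out:P3(v=4); in:-
P1: arrives tick 1, valid=False (id=1, id%3=1), emit tick 5, final value 0

Answer: 5 0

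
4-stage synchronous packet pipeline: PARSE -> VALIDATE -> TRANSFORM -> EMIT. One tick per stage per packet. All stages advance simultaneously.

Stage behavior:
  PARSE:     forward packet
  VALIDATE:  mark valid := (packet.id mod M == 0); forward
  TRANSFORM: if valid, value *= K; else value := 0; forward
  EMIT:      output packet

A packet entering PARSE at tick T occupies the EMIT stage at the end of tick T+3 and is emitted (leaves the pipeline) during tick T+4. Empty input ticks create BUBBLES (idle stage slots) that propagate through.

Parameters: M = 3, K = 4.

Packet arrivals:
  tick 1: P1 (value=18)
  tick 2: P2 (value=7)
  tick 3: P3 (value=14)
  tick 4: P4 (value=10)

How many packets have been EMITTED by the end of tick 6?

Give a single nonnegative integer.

Answer: 2

Derivation:
Tick 1: [PARSE:P1(v=18,ok=F), VALIDATE:-, TRANSFORM:-, EMIT:-] out:-; in:P1
Tick 2: [PARSE:P2(v=7,ok=F), VALIDATE:P1(v=18,ok=F), TRANSFORM:-, EMIT:-] out:-; in:P2
Tick 3: [PARSE:P3(v=14,ok=F), VALIDATE:P2(v=7,ok=F), TRANSFORM:P1(v=0,ok=F), EMIT:-] out:-; in:P3
Tick 4: [PARSE:P4(v=10,ok=F), VALIDATE:P3(v=14,ok=T), TRANSFORM:P2(v=0,ok=F), EMIT:P1(v=0,ok=F)] out:-; in:P4
Tick 5: [PARSE:-, VALIDATE:P4(v=10,ok=F), TRANSFORM:P3(v=56,ok=T), EMIT:P2(v=0,ok=F)] out:P1(v=0); in:-
Tick 6: [PARSE:-, VALIDATE:-, TRANSFORM:P4(v=0,ok=F), EMIT:P3(v=56,ok=T)] out:P2(v=0); in:-
Emitted by tick 6: ['P1', 'P2']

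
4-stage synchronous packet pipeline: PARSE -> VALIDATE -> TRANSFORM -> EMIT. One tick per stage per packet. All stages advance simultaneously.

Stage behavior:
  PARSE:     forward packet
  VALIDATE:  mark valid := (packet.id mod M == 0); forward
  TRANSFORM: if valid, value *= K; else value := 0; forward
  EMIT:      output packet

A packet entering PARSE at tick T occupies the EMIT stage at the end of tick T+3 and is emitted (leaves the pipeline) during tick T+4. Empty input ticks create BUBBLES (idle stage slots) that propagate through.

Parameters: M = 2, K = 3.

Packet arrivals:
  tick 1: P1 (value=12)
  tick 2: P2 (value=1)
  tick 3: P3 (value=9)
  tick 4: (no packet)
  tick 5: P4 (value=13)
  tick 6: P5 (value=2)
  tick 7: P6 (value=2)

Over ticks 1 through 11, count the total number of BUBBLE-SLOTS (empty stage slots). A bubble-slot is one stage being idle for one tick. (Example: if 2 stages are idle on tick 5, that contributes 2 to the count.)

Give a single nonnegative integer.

Tick 1: [PARSE:P1(v=12,ok=F), VALIDATE:-, TRANSFORM:-, EMIT:-] out:-; bubbles=3
Tick 2: [PARSE:P2(v=1,ok=F), VALIDATE:P1(v=12,ok=F), TRANSFORM:-, EMIT:-] out:-; bubbles=2
Tick 3: [PARSE:P3(v=9,ok=F), VALIDATE:P2(v=1,ok=T), TRANSFORM:P1(v=0,ok=F), EMIT:-] out:-; bubbles=1
Tick 4: [PARSE:-, VALIDATE:P3(v=9,ok=F), TRANSFORM:P2(v=3,ok=T), EMIT:P1(v=0,ok=F)] out:-; bubbles=1
Tick 5: [PARSE:P4(v=13,ok=F), VALIDATE:-, TRANSFORM:P3(v=0,ok=F), EMIT:P2(v=3,ok=T)] out:P1(v=0); bubbles=1
Tick 6: [PARSE:P5(v=2,ok=F), VALIDATE:P4(v=13,ok=T), TRANSFORM:-, EMIT:P3(v=0,ok=F)] out:P2(v=3); bubbles=1
Tick 7: [PARSE:P6(v=2,ok=F), VALIDATE:P5(v=2,ok=F), TRANSFORM:P4(v=39,ok=T), EMIT:-] out:P3(v=0); bubbles=1
Tick 8: [PARSE:-, VALIDATE:P6(v=2,ok=T), TRANSFORM:P5(v=0,ok=F), EMIT:P4(v=39,ok=T)] out:-; bubbles=1
Tick 9: [PARSE:-, VALIDATE:-, TRANSFORM:P6(v=6,ok=T), EMIT:P5(v=0,ok=F)] out:P4(v=39); bubbles=2
Tick 10: [PARSE:-, VALIDATE:-, TRANSFORM:-, EMIT:P6(v=6,ok=T)] out:P5(v=0); bubbles=3
Tick 11: [PARSE:-, VALIDATE:-, TRANSFORM:-, EMIT:-] out:P6(v=6); bubbles=4
Total bubble-slots: 20

Answer: 20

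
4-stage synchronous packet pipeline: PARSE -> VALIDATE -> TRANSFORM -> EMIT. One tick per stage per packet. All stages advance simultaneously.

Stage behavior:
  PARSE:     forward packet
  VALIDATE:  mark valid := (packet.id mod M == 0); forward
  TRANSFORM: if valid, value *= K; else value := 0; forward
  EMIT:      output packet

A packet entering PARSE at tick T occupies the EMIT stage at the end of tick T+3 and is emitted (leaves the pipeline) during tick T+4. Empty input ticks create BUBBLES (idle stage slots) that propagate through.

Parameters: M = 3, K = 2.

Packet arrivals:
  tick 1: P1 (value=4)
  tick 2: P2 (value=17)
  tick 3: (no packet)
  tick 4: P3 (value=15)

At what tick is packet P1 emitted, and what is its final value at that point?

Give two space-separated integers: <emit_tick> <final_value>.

Answer: 5 0

Derivation:
Tick 1: [PARSE:P1(v=4,ok=F), VALIDATE:-, TRANSFORM:-, EMIT:-] out:-; in:P1
Tick 2: [PARSE:P2(v=17,ok=F), VALIDATE:P1(v=4,ok=F), TRANSFORM:-, EMIT:-] out:-; in:P2
Tick 3: [PARSE:-, VALIDATE:P2(v=17,ok=F), TRANSFORM:P1(v=0,ok=F), EMIT:-] out:-; in:-
Tick 4: [PARSE:P3(v=15,ok=F), VALIDATE:-, TRANSFORM:P2(v=0,ok=F), EMIT:P1(v=0,ok=F)] out:-; in:P3
Tick 5: [PARSE:-, VALIDATE:P3(v=15,ok=T), TRANSFORM:-, EMIT:P2(v=0,ok=F)] out:P1(v=0); in:-
Tick 6: [PARSE:-, VALIDATE:-, TRANSFORM:P3(v=30,ok=T), EMIT:-] out:P2(v=0); in:-
Tick 7: [PARSE:-, VALIDATE:-, TRANSFORM:-, EMIT:P3(v=30,ok=T)] out:-; in:-
Tick 8: [PARSE:-, VALIDATE:-, TRANSFORM:-, EMIT:-] out:P3(v=30); in:-
P1: arrives tick 1, valid=False (id=1, id%3=1), emit tick 5, final value 0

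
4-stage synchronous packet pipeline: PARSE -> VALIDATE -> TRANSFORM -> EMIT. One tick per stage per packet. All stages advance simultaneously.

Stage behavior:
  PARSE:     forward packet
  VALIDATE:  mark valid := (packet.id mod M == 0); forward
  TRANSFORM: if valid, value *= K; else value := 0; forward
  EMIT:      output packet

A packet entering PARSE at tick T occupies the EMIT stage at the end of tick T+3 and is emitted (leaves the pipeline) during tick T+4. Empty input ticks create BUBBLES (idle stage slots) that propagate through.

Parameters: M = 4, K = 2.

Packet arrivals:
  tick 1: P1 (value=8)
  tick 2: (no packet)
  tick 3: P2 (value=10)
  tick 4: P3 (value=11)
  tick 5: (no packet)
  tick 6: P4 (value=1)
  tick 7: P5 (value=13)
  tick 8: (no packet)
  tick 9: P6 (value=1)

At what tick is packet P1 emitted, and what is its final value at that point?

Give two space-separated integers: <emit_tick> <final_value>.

Answer: 5 0

Derivation:
Tick 1: [PARSE:P1(v=8,ok=F), VALIDATE:-, TRANSFORM:-, EMIT:-] out:-; in:P1
Tick 2: [PARSE:-, VALIDATE:P1(v=8,ok=F), TRANSFORM:-, EMIT:-] out:-; in:-
Tick 3: [PARSE:P2(v=10,ok=F), VALIDATE:-, TRANSFORM:P1(v=0,ok=F), EMIT:-] out:-; in:P2
Tick 4: [PARSE:P3(v=11,ok=F), VALIDATE:P2(v=10,ok=F), TRANSFORM:-, EMIT:P1(v=0,ok=F)] out:-; in:P3
Tick 5: [PARSE:-, VALIDATE:P3(v=11,ok=F), TRANSFORM:P2(v=0,ok=F), EMIT:-] out:P1(v=0); in:-
Tick 6: [PARSE:P4(v=1,ok=F), VALIDATE:-, TRANSFORM:P3(v=0,ok=F), EMIT:P2(v=0,ok=F)] out:-; in:P4
Tick 7: [PARSE:P5(v=13,ok=F), VALIDATE:P4(v=1,ok=T), TRANSFORM:-, EMIT:P3(v=0,ok=F)] out:P2(v=0); in:P5
Tick 8: [PARSE:-, VALIDATE:P5(v=13,ok=F), TRANSFORM:P4(v=2,ok=T), EMIT:-] out:P3(v=0); in:-
Tick 9: [PARSE:P6(v=1,ok=F), VALIDATE:-, TRANSFORM:P5(v=0,ok=F), EMIT:P4(v=2,ok=T)] out:-; in:P6
Tick 10: [PARSE:-, VALIDATE:P6(v=1,ok=F), TRANSFORM:-, EMIT:P5(v=0,ok=F)] out:P4(v=2); in:-
Tick 11: [PARSE:-, VALIDATE:-, TRANSFORM:P6(v=0,ok=F), EMIT:-] out:P5(v=0); in:-
Tick 12: [PARSE:-, VALIDATE:-, TRANSFORM:-, EMIT:P6(v=0,ok=F)] out:-; in:-
Tick 13: [PARSE:-, VALIDATE:-, TRANSFORM:-, EMIT:-] out:P6(v=0); in:-
P1: arrives tick 1, valid=False (id=1, id%4=1), emit tick 5, final value 0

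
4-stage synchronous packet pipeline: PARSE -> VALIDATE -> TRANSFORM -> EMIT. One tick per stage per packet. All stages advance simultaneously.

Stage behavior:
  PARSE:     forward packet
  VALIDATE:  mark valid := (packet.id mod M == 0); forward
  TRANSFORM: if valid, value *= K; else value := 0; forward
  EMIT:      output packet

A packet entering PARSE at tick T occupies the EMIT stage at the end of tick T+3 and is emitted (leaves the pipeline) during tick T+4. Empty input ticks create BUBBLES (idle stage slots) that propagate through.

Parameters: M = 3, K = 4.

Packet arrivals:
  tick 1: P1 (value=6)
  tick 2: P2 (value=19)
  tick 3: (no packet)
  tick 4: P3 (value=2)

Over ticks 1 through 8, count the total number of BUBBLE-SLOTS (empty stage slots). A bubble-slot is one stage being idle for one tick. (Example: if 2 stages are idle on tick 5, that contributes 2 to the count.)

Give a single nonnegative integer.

Tick 1: [PARSE:P1(v=6,ok=F), VALIDATE:-, TRANSFORM:-, EMIT:-] out:-; bubbles=3
Tick 2: [PARSE:P2(v=19,ok=F), VALIDATE:P1(v=6,ok=F), TRANSFORM:-, EMIT:-] out:-; bubbles=2
Tick 3: [PARSE:-, VALIDATE:P2(v=19,ok=F), TRANSFORM:P1(v=0,ok=F), EMIT:-] out:-; bubbles=2
Tick 4: [PARSE:P3(v=2,ok=F), VALIDATE:-, TRANSFORM:P2(v=0,ok=F), EMIT:P1(v=0,ok=F)] out:-; bubbles=1
Tick 5: [PARSE:-, VALIDATE:P3(v=2,ok=T), TRANSFORM:-, EMIT:P2(v=0,ok=F)] out:P1(v=0); bubbles=2
Tick 6: [PARSE:-, VALIDATE:-, TRANSFORM:P3(v=8,ok=T), EMIT:-] out:P2(v=0); bubbles=3
Tick 7: [PARSE:-, VALIDATE:-, TRANSFORM:-, EMIT:P3(v=8,ok=T)] out:-; bubbles=3
Tick 8: [PARSE:-, VALIDATE:-, TRANSFORM:-, EMIT:-] out:P3(v=8); bubbles=4
Total bubble-slots: 20

Answer: 20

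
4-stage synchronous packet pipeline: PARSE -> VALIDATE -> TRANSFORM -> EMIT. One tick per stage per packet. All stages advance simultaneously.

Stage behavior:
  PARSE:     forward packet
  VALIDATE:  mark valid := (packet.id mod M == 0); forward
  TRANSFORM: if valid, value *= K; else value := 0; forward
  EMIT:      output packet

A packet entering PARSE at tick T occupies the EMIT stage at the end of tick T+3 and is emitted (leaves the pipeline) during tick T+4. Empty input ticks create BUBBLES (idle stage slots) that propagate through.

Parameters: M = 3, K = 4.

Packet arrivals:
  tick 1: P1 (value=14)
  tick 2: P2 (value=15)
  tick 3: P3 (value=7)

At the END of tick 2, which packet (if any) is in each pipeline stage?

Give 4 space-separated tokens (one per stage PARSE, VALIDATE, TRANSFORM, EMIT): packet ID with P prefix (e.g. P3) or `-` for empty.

Answer: P2 P1 - -

Derivation:
Tick 1: [PARSE:P1(v=14,ok=F), VALIDATE:-, TRANSFORM:-, EMIT:-] out:-; in:P1
Tick 2: [PARSE:P2(v=15,ok=F), VALIDATE:P1(v=14,ok=F), TRANSFORM:-, EMIT:-] out:-; in:P2
At end of tick 2: ['P2', 'P1', '-', '-']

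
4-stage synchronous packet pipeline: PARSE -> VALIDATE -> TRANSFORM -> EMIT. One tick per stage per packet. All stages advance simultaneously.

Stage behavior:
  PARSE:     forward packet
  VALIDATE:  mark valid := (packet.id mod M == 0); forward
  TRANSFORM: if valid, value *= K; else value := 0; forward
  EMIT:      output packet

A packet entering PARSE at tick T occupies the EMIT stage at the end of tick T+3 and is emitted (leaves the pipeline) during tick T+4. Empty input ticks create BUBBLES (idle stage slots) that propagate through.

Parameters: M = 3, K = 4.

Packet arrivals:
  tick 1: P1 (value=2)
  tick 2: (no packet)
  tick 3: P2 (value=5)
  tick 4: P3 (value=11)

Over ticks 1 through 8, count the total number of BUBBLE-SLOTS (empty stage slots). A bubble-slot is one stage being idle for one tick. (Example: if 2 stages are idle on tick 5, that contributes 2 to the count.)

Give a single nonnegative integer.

Tick 1: [PARSE:P1(v=2,ok=F), VALIDATE:-, TRANSFORM:-, EMIT:-] out:-; bubbles=3
Tick 2: [PARSE:-, VALIDATE:P1(v=2,ok=F), TRANSFORM:-, EMIT:-] out:-; bubbles=3
Tick 3: [PARSE:P2(v=5,ok=F), VALIDATE:-, TRANSFORM:P1(v=0,ok=F), EMIT:-] out:-; bubbles=2
Tick 4: [PARSE:P3(v=11,ok=F), VALIDATE:P2(v=5,ok=F), TRANSFORM:-, EMIT:P1(v=0,ok=F)] out:-; bubbles=1
Tick 5: [PARSE:-, VALIDATE:P3(v=11,ok=T), TRANSFORM:P2(v=0,ok=F), EMIT:-] out:P1(v=0); bubbles=2
Tick 6: [PARSE:-, VALIDATE:-, TRANSFORM:P3(v=44,ok=T), EMIT:P2(v=0,ok=F)] out:-; bubbles=2
Tick 7: [PARSE:-, VALIDATE:-, TRANSFORM:-, EMIT:P3(v=44,ok=T)] out:P2(v=0); bubbles=3
Tick 8: [PARSE:-, VALIDATE:-, TRANSFORM:-, EMIT:-] out:P3(v=44); bubbles=4
Total bubble-slots: 20

Answer: 20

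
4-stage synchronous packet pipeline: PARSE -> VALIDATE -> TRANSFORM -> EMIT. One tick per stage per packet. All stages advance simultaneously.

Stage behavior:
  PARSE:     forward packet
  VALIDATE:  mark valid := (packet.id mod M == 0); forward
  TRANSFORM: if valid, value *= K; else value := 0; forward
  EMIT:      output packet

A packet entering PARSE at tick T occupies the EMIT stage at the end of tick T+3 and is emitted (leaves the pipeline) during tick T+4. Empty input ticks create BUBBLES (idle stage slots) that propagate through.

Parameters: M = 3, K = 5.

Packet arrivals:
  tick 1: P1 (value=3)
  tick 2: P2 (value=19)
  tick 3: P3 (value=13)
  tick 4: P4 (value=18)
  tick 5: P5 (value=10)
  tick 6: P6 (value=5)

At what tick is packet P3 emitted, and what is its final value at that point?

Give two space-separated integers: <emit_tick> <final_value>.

Answer: 7 65

Derivation:
Tick 1: [PARSE:P1(v=3,ok=F), VALIDATE:-, TRANSFORM:-, EMIT:-] out:-; in:P1
Tick 2: [PARSE:P2(v=19,ok=F), VALIDATE:P1(v=3,ok=F), TRANSFORM:-, EMIT:-] out:-; in:P2
Tick 3: [PARSE:P3(v=13,ok=F), VALIDATE:P2(v=19,ok=F), TRANSFORM:P1(v=0,ok=F), EMIT:-] out:-; in:P3
Tick 4: [PARSE:P4(v=18,ok=F), VALIDATE:P3(v=13,ok=T), TRANSFORM:P2(v=0,ok=F), EMIT:P1(v=0,ok=F)] out:-; in:P4
Tick 5: [PARSE:P5(v=10,ok=F), VALIDATE:P4(v=18,ok=F), TRANSFORM:P3(v=65,ok=T), EMIT:P2(v=0,ok=F)] out:P1(v=0); in:P5
Tick 6: [PARSE:P6(v=5,ok=F), VALIDATE:P5(v=10,ok=F), TRANSFORM:P4(v=0,ok=F), EMIT:P3(v=65,ok=T)] out:P2(v=0); in:P6
Tick 7: [PARSE:-, VALIDATE:P6(v=5,ok=T), TRANSFORM:P5(v=0,ok=F), EMIT:P4(v=0,ok=F)] out:P3(v=65); in:-
Tick 8: [PARSE:-, VALIDATE:-, TRANSFORM:P6(v=25,ok=T), EMIT:P5(v=0,ok=F)] out:P4(v=0); in:-
Tick 9: [PARSE:-, VALIDATE:-, TRANSFORM:-, EMIT:P6(v=25,ok=T)] out:P5(v=0); in:-
Tick 10: [PARSE:-, VALIDATE:-, TRANSFORM:-, EMIT:-] out:P6(v=25); in:-
P3: arrives tick 3, valid=True (id=3, id%3=0), emit tick 7, final value 65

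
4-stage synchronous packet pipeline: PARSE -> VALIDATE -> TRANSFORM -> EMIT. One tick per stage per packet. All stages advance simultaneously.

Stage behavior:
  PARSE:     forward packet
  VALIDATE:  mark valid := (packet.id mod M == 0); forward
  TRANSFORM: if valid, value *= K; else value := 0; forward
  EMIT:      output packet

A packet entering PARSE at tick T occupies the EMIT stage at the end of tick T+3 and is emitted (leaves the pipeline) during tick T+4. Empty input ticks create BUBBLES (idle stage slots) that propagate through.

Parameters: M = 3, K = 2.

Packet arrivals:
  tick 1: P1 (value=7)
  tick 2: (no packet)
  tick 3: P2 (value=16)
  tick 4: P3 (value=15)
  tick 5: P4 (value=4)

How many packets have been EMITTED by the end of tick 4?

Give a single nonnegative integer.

Tick 1: [PARSE:P1(v=7,ok=F), VALIDATE:-, TRANSFORM:-, EMIT:-] out:-; in:P1
Tick 2: [PARSE:-, VALIDATE:P1(v=7,ok=F), TRANSFORM:-, EMIT:-] out:-; in:-
Tick 3: [PARSE:P2(v=16,ok=F), VALIDATE:-, TRANSFORM:P1(v=0,ok=F), EMIT:-] out:-; in:P2
Tick 4: [PARSE:P3(v=15,ok=F), VALIDATE:P2(v=16,ok=F), TRANSFORM:-, EMIT:P1(v=0,ok=F)] out:-; in:P3
Emitted by tick 4: []

Answer: 0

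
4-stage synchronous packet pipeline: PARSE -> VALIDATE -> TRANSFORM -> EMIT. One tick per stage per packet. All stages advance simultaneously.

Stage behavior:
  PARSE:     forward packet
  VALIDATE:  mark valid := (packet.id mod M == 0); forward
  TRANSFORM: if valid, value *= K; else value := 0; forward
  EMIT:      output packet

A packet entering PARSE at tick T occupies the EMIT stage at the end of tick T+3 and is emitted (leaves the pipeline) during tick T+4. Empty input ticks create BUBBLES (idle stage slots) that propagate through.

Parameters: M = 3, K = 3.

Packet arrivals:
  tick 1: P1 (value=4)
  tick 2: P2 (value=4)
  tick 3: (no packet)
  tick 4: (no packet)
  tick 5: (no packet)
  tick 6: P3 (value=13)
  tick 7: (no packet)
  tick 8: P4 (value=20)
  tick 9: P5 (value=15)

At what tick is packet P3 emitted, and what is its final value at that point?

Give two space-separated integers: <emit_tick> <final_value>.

Answer: 10 39

Derivation:
Tick 1: [PARSE:P1(v=4,ok=F), VALIDATE:-, TRANSFORM:-, EMIT:-] out:-; in:P1
Tick 2: [PARSE:P2(v=4,ok=F), VALIDATE:P1(v=4,ok=F), TRANSFORM:-, EMIT:-] out:-; in:P2
Tick 3: [PARSE:-, VALIDATE:P2(v=4,ok=F), TRANSFORM:P1(v=0,ok=F), EMIT:-] out:-; in:-
Tick 4: [PARSE:-, VALIDATE:-, TRANSFORM:P2(v=0,ok=F), EMIT:P1(v=0,ok=F)] out:-; in:-
Tick 5: [PARSE:-, VALIDATE:-, TRANSFORM:-, EMIT:P2(v=0,ok=F)] out:P1(v=0); in:-
Tick 6: [PARSE:P3(v=13,ok=F), VALIDATE:-, TRANSFORM:-, EMIT:-] out:P2(v=0); in:P3
Tick 7: [PARSE:-, VALIDATE:P3(v=13,ok=T), TRANSFORM:-, EMIT:-] out:-; in:-
Tick 8: [PARSE:P4(v=20,ok=F), VALIDATE:-, TRANSFORM:P3(v=39,ok=T), EMIT:-] out:-; in:P4
Tick 9: [PARSE:P5(v=15,ok=F), VALIDATE:P4(v=20,ok=F), TRANSFORM:-, EMIT:P3(v=39,ok=T)] out:-; in:P5
Tick 10: [PARSE:-, VALIDATE:P5(v=15,ok=F), TRANSFORM:P4(v=0,ok=F), EMIT:-] out:P3(v=39); in:-
Tick 11: [PARSE:-, VALIDATE:-, TRANSFORM:P5(v=0,ok=F), EMIT:P4(v=0,ok=F)] out:-; in:-
Tick 12: [PARSE:-, VALIDATE:-, TRANSFORM:-, EMIT:P5(v=0,ok=F)] out:P4(v=0); in:-
Tick 13: [PARSE:-, VALIDATE:-, TRANSFORM:-, EMIT:-] out:P5(v=0); in:-
P3: arrives tick 6, valid=True (id=3, id%3=0), emit tick 10, final value 39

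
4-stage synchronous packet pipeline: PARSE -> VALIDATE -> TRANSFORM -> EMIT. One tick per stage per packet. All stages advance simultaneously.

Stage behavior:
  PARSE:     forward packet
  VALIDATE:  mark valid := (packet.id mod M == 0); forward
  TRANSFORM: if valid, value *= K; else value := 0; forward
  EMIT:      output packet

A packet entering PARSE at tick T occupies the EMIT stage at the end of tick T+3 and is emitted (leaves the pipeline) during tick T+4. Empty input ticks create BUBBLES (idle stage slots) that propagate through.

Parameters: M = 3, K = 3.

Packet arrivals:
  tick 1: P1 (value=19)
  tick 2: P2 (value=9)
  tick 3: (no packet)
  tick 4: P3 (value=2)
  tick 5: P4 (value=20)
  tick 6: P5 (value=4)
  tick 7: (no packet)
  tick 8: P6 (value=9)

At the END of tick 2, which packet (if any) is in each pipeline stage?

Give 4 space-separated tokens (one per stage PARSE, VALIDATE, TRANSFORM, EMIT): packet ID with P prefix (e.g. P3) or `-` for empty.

Answer: P2 P1 - -

Derivation:
Tick 1: [PARSE:P1(v=19,ok=F), VALIDATE:-, TRANSFORM:-, EMIT:-] out:-; in:P1
Tick 2: [PARSE:P2(v=9,ok=F), VALIDATE:P1(v=19,ok=F), TRANSFORM:-, EMIT:-] out:-; in:P2
At end of tick 2: ['P2', 'P1', '-', '-']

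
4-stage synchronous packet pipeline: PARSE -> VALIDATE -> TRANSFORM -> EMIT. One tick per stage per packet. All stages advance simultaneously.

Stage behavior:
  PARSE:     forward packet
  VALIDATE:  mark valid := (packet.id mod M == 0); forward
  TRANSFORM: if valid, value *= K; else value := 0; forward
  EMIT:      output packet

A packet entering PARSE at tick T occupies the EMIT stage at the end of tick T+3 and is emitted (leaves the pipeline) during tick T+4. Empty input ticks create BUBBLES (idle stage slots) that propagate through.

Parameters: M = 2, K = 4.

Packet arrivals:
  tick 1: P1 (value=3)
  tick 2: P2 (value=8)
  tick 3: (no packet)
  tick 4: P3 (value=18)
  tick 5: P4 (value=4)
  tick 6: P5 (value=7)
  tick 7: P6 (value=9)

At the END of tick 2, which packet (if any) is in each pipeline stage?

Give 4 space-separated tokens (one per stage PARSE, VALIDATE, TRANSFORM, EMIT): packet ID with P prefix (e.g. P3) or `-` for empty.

Answer: P2 P1 - -

Derivation:
Tick 1: [PARSE:P1(v=3,ok=F), VALIDATE:-, TRANSFORM:-, EMIT:-] out:-; in:P1
Tick 2: [PARSE:P2(v=8,ok=F), VALIDATE:P1(v=3,ok=F), TRANSFORM:-, EMIT:-] out:-; in:P2
At end of tick 2: ['P2', 'P1', '-', '-']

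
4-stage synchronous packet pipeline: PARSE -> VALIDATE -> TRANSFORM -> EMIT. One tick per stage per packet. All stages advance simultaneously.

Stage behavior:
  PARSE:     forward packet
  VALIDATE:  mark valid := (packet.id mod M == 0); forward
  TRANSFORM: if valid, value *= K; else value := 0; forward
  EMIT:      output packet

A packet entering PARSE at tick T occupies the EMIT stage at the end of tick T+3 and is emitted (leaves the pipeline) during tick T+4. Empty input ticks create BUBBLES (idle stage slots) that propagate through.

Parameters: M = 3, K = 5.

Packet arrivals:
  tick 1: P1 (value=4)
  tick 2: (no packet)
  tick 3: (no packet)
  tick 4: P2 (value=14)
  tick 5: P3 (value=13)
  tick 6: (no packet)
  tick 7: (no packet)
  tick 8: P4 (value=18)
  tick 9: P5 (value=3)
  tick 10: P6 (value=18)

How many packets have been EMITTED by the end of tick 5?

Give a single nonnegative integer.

Answer: 1

Derivation:
Tick 1: [PARSE:P1(v=4,ok=F), VALIDATE:-, TRANSFORM:-, EMIT:-] out:-; in:P1
Tick 2: [PARSE:-, VALIDATE:P1(v=4,ok=F), TRANSFORM:-, EMIT:-] out:-; in:-
Tick 3: [PARSE:-, VALIDATE:-, TRANSFORM:P1(v=0,ok=F), EMIT:-] out:-; in:-
Tick 4: [PARSE:P2(v=14,ok=F), VALIDATE:-, TRANSFORM:-, EMIT:P1(v=0,ok=F)] out:-; in:P2
Tick 5: [PARSE:P3(v=13,ok=F), VALIDATE:P2(v=14,ok=F), TRANSFORM:-, EMIT:-] out:P1(v=0); in:P3
Emitted by tick 5: ['P1']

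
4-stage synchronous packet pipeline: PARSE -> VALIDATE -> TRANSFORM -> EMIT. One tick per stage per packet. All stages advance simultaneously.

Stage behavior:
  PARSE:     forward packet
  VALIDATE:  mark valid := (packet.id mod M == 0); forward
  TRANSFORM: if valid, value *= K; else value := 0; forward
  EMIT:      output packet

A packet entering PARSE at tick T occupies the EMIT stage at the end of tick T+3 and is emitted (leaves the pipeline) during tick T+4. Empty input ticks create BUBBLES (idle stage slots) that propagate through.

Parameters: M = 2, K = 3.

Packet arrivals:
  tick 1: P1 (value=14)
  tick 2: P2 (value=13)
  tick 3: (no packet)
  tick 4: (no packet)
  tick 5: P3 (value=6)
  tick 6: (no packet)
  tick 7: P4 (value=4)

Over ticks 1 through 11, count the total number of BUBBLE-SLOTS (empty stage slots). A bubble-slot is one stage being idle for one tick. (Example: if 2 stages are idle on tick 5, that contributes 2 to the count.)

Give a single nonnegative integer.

Tick 1: [PARSE:P1(v=14,ok=F), VALIDATE:-, TRANSFORM:-, EMIT:-] out:-; bubbles=3
Tick 2: [PARSE:P2(v=13,ok=F), VALIDATE:P1(v=14,ok=F), TRANSFORM:-, EMIT:-] out:-; bubbles=2
Tick 3: [PARSE:-, VALIDATE:P2(v=13,ok=T), TRANSFORM:P1(v=0,ok=F), EMIT:-] out:-; bubbles=2
Tick 4: [PARSE:-, VALIDATE:-, TRANSFORM:P2(v=39,ok=T), EMIT:P1(v=0,ok=F)] out:-; bubbles=2
Tick 5: [PARSE:P3(v=6,ok=F), VALIDATE:-, TRANSFORM:-, EMIT:P2(v=39,ok=T)] out:P1(v=0); bubbles=2
Tick 6: [PARSE:-, VALIDATE:P3(v=6,ok=F), TRANSFORM:-, EMIT:-] out:P2(v=39); bubbles=3
Tick 7: [PARSE:P4(v=4,ok=F), VALIDATE:-, TRANSFORM:P3(v=0,ok=F), EMIT:-] out:-; bubbles=2
Tick 8: [PARSE:-, VALIDATE:P4(v=4,ok=T), TRANSFORM:-, EMIT:P3(v=0,ok=F)] out:-; bubbles=2
Tick 9: [PARSE:-, VALIDATE:-, TRANSFORM:P4(v=12,ok=T), EMIT:-] out:P3(v=0); bubbles=3
Tick 10: [PARSE:-, VALIDATE:-, TRANSFORM:-, EMIT:P4(v=12,ok=T)] out:-; bubbles=3
Tick 11: [PARSE:-, VALIDATE:-, TRANSFORM:-, EMIT:-] out:P4(v=12); bubbles=4
Total bubble-slots: 28

Answer: 28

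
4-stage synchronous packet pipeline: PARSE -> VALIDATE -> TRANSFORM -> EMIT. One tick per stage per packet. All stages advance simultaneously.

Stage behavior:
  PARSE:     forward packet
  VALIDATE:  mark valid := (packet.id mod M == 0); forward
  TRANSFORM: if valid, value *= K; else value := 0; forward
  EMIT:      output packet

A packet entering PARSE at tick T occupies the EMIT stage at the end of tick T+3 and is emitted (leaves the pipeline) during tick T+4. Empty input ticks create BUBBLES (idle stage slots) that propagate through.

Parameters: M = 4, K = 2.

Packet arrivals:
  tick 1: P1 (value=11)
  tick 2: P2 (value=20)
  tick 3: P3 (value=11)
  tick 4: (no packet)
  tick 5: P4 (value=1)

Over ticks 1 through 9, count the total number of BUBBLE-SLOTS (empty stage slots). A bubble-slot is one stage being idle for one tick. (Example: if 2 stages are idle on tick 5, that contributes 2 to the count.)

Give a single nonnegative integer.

Tick 1: [PARSE:P1(v=11,ok=F), VALIDATE:-, TRANSFORM:-, EMIT:-] out:-; bubbles=3
Tick 2: [PARSE:P2(v=20,ok=F), VALIDATE:P1(v=11,ok=F), TRANSFORM:-, EMIT:-] out:-; bubbles=2
Tick 3: [PARSE:P3(v=11,ok=F), VALIDATE:P2(v=20,ok=F), TRANSFORM:P1(v=0,ok=F), EMIT:-] out:-; bubbles=1
Tick 4: [PARSE:-, VALIDATE:P3(v=11,ok=F), TRANSFORM:P2(v=0,ok=F), EMIT:P1(v=0,ok=F)] out:-; bubbles=1
Tick 5: [PARSE:P4(v=1,ok=F), VALIDATE:-, TRANSFORM:P3(v=0,ok=F), EMIT:P2(v=0,ok=F)] out:P1(v=0); bubbles=1
Tick 6: [PARSE:-, VALIDATE:P4(v=1,ok=T), TRANSFORM:-, EMIT:P3(v=0,ok=F)] out:P2(v=0); bubbles=2
Tick 7: [PARSE:-, VALIDATE:-, TRANSFORM:P4(v=2,ok=T), EMIT:-] out:P3(v=0); bubbles=3
Tick 8: [PARSE:-, VALIDATE:-, TRANSFORM:-, EMIT:P4(v=2,ok=T)] out:-; bubbles=3
Tick 9: [PARSE:-, VALIDATE:-, TRANSFORM:-, EMIT:-] out:P4(v=2); bubbles=4
Total bubble-slots: 20

Answer: 20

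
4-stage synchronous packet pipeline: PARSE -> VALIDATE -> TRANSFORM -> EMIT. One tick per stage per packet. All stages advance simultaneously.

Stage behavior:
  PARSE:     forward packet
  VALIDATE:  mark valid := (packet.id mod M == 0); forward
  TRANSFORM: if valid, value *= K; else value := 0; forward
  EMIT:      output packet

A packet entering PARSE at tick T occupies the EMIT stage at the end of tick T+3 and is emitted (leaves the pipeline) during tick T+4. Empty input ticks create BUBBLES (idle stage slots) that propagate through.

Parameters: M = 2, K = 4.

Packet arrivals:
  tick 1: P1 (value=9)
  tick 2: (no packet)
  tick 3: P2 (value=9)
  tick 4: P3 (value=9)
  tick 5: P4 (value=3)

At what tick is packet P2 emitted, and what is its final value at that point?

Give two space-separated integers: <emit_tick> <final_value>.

Answer: 7 36

Derivation:
Tick 1: [PARSE:P1(v=9,ok=F), VALIDATE:-, TRANSFORM:-, EMIT:-] out:-; in:P1
Tick 2: [PARSE:-, VALIDATE:P1(v=9,ok=F), TRANSFORM:-, EMIT:-] out:-; in:-
Tick 3: [PARSE:P2(v=9,ok=F), VALIDATE:-, TRANSFORM:P1(v=0,ok=F), EMIT:-] out:-; in:P2
Tick 4: [PARSE:P3(v=9,ok=F), VALIDATE:P2(v=9,ok=T), TRANSFORM:-, EMIT:P1(v=0,ok=F)] out:-; in:P3
Tick 5: [PARSE:P4(v=3,ok=F), VALIDATE:P3(v=9,ok=F), TRANSFORM:P2(v=36,ok=T), EMIT:-] out:P1(v=0); in:P4
Tick 6: [PARSE:-, VALIDATE:P4(v=3,ok=T), TRANSFORM:P3(v=0,ok=F), EMIT:P2(v=36,ok=T)] out:-; in:-
Tick 7: [PARSE:-, VALIDATE:-, TRANSFORM:P4(v=12,ok=T), EMIT:P3(v=0,ok=F)] out:P2(v=36); in:-
Tick 8: [PARSE:-, VALIDATE:-, TRANSFORM:-, EMIT:P4(v=12,ok=T)] out:P3(v=0); in:-
Tick 9: [PARSE:-, VALIDATE:-, TRANSFORM:-, EMIT:-] out:P4(v=12); in:-
P2: arrives tick 3, valid=True (id=2, id%2=0), emit tick 7, final value 36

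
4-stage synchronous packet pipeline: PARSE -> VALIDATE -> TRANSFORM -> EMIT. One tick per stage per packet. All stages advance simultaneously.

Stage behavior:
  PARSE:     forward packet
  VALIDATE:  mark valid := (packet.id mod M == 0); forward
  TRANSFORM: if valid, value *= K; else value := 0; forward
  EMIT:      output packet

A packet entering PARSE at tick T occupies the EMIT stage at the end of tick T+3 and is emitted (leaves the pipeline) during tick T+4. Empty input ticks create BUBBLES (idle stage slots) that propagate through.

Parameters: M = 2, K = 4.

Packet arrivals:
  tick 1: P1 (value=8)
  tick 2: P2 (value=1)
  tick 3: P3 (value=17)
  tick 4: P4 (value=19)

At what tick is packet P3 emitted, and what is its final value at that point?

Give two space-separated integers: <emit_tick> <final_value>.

Tick 1: [PARSE:P1(v=8,ok=F), VALIDATE:-, TRANSFORM:-, EMIT:-] out:-; in:P1
Tick 2: [PARSE:P2(v=1,ok=F), VALIDATE:P1(v=8,ok=F), TRANSFORM:-, EMIT:-] out:-; in:P2
Tick 3: [PARSE:P3(v=17,ok=F), VALIDATE:P2(v=1,ok=T), TRANSFORM:P1(v=0,ok=F), EMIT:-] out:-; in:P3
Tick 4: [PARSE:P4(v=19,ok=F), VALIDATE:P3(v=17,ok=F), TRANSFORM:P2(v=4,ok=T), EMIT:P1(v=0,ok=F)] out:-; in:P4
Tick 5: [PARSE:-, VALIDATE:P4(v=19,ok=T), TRANSFORM:P3(v=0,ok=F), EMIT:P2(v=4,ok=T)] out:P1(v=0); in:-
Tick 6: [PARSE:-, VALIDATE:-, TRANSFORM:P4(v=76,ok=T), EMIT:P3(v=0,ok=F)] out:P2(v=4); in:-
Tick 7: [PARSE:-, VALIDATE:-, TRANSFORM:-, EMIT:P4(v=76,ok=T)] out:P3(v=0); in:-
Tick 8: [PARSE:-, VALIDATE:-, TRANSFORM:-, EMIT:-] out:P4(v=76); in:-
P3: arrives tick 3, valid=False (id=3, id%2=1), emit tick 7, final value 0

Answer: 7 0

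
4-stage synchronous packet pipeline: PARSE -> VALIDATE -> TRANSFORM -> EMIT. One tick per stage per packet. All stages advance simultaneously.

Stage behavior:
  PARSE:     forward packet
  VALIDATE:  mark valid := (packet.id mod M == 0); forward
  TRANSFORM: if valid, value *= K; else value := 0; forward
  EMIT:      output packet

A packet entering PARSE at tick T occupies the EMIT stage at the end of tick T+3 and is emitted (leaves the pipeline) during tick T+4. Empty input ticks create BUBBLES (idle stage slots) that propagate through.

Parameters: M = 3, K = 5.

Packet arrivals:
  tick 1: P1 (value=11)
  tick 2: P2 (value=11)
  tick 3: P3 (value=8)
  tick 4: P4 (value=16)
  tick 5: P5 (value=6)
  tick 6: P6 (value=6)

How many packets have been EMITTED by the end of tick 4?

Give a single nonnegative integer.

Tick 1: [PARSE:P1(v=11,ok=F), VALIDATE:-, TRANSFORM:-, EMIT:-] out:-; in:P1
Tick 2: [PARSE:P2(v=11,ok=F), VALIDATE:P1(v=11,ok=F), TRANSFORM:-, EMIT:-] out:-; in:P2
Tick 3: [PARSE:P3(v=8,ok=F), VALIDATE:P2(v=11,ok=F), TRANSFORM:P1(v=0,ok=F), EMIT:-] out:-; in:P3
Tick 4: [PARSE:P4(v=16,ok=F), VALIDATE:P3(v=8,ok=T), TRANSFORM:P2(v=0,ok=F), EMIT:P1(v=0,ok=F)] out:-; in:P4
Emitted by tick 4: []

Answer: 0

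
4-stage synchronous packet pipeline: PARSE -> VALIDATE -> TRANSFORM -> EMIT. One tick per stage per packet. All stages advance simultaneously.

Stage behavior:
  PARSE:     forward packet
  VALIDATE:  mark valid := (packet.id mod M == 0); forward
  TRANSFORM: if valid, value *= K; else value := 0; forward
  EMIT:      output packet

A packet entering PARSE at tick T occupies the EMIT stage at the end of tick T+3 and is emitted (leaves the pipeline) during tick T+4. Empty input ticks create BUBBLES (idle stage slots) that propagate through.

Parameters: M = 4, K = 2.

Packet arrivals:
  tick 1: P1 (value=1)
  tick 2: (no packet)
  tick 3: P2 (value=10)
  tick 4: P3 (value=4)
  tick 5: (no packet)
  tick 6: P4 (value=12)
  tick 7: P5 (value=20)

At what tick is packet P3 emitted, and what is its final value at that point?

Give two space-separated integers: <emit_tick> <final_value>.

Tick 1: [PARSE:P1(v=1,ok=F), VALIDATE:-, TRANSFORM:-, EMIT:-] out:-; in:P1
Tick 2: [PARSE:-, VALIDATE:P1(v=1,ok=F), TRANSFORM:-, EMIT:-] out:-; in:-
Tick 3: [PARSE:P2(v=10,ok=F), VALIDATE:-, TRANSFORM:P1(v=0,ok=F), EMIT:-] out:-; in:P2
Tick 4: [PARSE:P3(v=4,ok=F), VALIDATE:P2(v=10,ok=F), TRANSFORM:-, EMIT:P1(v=0,ok=F)] out:-; in:P3
Tick 5: [PARSE:-, VALIDATE:P3(v=4,ok=F), TRANSFORM:P2(v=0,ok=F), EMIT:-] out:P1(v=0); in:-
Tick 6: [PARSE:P4(v=12,ok=F), VALIDATE:-, TRANSFORM:P3(v=0,ok=F), EMIT:P2(v=0,ok=F)] out:-; in:P4
Tick 7: [PARSE:P5(v=20,ok=F), VALIDATE:P4(v=12,ok=T), TRANSFORM:-, EMIT:P3(v=0,ok=F)] out:P2(v=0); in:P5
Tick 8: [PARSE:-, VALIDATE:P5(v=20,ok=F), TRANSFORM:P4(v=24,ok=T), EMIT:-] out:P3(v=0); in:-
Tick 9: [PARSE:-, VALIDATE:-, TRANSFORM:P5(v=0,ok=F), EMIT:P4(v=24,ok=T)] out:-; in:-
Tick 10: [PARSE:-, VALIDATE:-, TRANSFORM:-, EMIT:P5(v=0,ok=F)] out:P4(v=24); in:-
Tick 11: [PARSE:-, VALIDATE:-, TRANSFORM:-, EMIT:-] out:P5(v=0); in:-
P3: arrives tick 4, valid=False (id=3, id%4=3), emit tick 8, final value 0

Answer: 8 0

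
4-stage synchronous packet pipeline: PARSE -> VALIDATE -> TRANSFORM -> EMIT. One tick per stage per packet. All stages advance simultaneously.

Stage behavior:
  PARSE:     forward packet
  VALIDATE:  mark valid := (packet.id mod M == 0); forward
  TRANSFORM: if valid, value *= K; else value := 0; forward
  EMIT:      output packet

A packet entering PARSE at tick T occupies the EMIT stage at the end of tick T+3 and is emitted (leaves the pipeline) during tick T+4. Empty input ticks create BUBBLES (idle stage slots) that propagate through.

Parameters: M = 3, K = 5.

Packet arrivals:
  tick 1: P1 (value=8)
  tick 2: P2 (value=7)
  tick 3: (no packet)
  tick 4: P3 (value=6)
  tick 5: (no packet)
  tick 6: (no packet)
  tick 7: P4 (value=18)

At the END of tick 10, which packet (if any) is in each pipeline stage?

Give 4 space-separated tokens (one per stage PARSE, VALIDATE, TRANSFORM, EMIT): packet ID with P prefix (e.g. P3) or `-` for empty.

Answer: - - - P4

Derivation:
Tick 1: [PARSE:P1(v=8,ok=F), VALIDATE:-, TRANSFORM:-, EMIT:-] out:-; in:P1
Tick 2: [PARSE:P2(v=7,ok=F), VALIDATE:P1(v=8,ok=F), TRANSFORM:-, EMIT:-] out:-; in:P2
Tick 3: [PARSE:-, VALIDATE:P2(v=7,ok=F), TRANSFORM:P1(v=0,ok=F), EMIT:-] out:-; in:-
Tick 4: [PARSE:P3(v=6,ok=F), VALIDATE:-, TRANSFORM:P2(v=0,ok=F), EMIT:P1(v=0,ok=F)] out:-; in:P3
Tick 5: [PARSE:-, VALIDATE:P3(v=6,ok=T), TRANSFORM:-, EMIT:P2(v=0,ok=F)] out:P1(v=0); in:-
Tick 6: [PARSE:-, VALIDATE:-, TRANSFORM:P3(v=30,ok=T), EMIT:-] out:P2(v=0); in:-
Tick 7: [PARSE:P4(v=18,ok=F), VALIDATE:-, TRANSFORM:-, EMIT:P3(v=30,ok=T)] out:-; in:P4
Tick 8: [PARSE:-, VALIDATE:P4(v=18,ok=F), TRANSFORM:-, EMIT:-] out:P3(v=30); in:-
Tick 9: [PARSE:-, VALIDATE:-, TRANSFORM:P4(v=0,ok=F), EMIT:-] out:-; in:-
Tick 10: [PARSE:-, VALIDATE:-, TRANSFORM:-, EMIT:P4(v=0,ok=F)] out:-; in:-
At end of tick 10: ['-', '-', '-', 'P4']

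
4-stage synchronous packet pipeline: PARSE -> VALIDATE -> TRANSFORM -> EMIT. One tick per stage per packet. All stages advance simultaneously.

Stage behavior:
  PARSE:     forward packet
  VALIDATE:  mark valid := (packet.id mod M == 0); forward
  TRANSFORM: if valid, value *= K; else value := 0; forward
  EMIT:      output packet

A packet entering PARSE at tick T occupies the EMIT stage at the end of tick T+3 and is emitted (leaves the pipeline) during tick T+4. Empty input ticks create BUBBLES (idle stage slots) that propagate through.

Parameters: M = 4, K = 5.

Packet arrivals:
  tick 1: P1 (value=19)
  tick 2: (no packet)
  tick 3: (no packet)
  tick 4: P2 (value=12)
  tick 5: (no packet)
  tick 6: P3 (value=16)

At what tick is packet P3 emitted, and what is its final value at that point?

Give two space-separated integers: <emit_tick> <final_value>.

Tick 1: [PARSE:P1(v=19,ok=F), VALIDATE:-, TRANSFORM:-, EMIT:-] out:-; in:P1
Tick 2: [PARSE:-, VALIDATE:P1(v=19,ok=F), TRANSFORM:-, EMIT:-] out:-; in:-
Tick 3: [PARSE:-, VALIDATE:-, TRANSFORM:P1(v=0,ok=F), EMIT:-] out:-; in:-
Tick 4: [PARSE:P2(v=12,ok=F), VALIDATE:-, TRANSFORM:-, EMIT:P1(v=0,ok=F)] out:-; in:P2
Tick 5: [PARSE:-, VALIDATE:P2(v=12,ok=F), TRANSFORM:-, EMIT:-] out:P1(v=0); in:-
Tick 6: [PARSE:P3(v=16,ok=F), VALIDATE:-, TRANSFORM:P2(v=0,ok=F), EMIT:-] out:-; in:P3
Tick 7: [PARSE:-, VALIDATE:P3(v=16,ok=F), TRANSFORM:-, EMIT:P2(v=0,ok=F)] out:-; in:-
Tick 8: [PARSE:-, VALIDATE:-, TRANSFORM:P3(v=0,ok=F), EMIT:-] out:P2(v=0); in:-
Tick 9: [PARSE:-, VALIDATE:-, TRANSFORM:-, EMIT:P3(v=0,ok=F)] out:-; in:-
Tick 10: [PARSE:-, VALIDATE:-, TRANSFORM:-, EMIT:-] out:P3(v=0); in:-
P3: arrives tick 6, valid=False (id=3, id%4=3), emit tick 10, final value 0

Answer: 10 0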